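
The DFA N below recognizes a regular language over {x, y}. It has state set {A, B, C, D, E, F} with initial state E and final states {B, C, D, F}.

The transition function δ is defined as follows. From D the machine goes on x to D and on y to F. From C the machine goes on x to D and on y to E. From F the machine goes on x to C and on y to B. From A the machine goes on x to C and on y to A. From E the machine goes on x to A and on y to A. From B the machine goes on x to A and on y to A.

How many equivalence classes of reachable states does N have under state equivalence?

6

P0 = {B,C,D,F} | {A,E}.
Split {B,C,D,F} by δ(·,x) → {C,D,F} and {B}.
Refine {C,D,F} on symbol y: members go to different blocks, giving {C} and {D} and {F}.
On input x, block {A,E} splits into {A} and {E}.
Stable partition: {C} | {A} | {B} | {D} | {F} | {E} — 6 equivalence classes.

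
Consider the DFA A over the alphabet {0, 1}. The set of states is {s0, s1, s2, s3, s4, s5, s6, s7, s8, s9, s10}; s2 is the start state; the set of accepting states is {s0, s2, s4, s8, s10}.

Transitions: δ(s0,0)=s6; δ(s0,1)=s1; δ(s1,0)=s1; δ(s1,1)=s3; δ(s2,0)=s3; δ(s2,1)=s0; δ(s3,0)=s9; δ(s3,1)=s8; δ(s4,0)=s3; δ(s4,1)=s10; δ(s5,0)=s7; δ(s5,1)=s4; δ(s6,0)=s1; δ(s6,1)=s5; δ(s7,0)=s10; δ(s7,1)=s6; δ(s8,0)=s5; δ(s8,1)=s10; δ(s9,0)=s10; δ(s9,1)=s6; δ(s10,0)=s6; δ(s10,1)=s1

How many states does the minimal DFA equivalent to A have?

Initial partition by acceptance: {s0,s2,s4,s8,s10} | {s1,s3,s5,s6,s7,s9}.
Split {s0,s2,s4,s8,s10} by δ(·,1) → {s2,s4,s8} and {s0,s10}.
On input 0, block {s1,s3,s5,s6,s7,s9} splits into {s1,s3,s5,s6} and {s7,s9}.
On input 0, block {s1,s3,s5,s6} splits into {s1,s6} and {s3,s5}.
No further refinement is possible. Final partition (5 blocks): {s2,s4,s8} | {s1,s6} | {s0,s10} | {s7,s9} | {s3,s5}.

5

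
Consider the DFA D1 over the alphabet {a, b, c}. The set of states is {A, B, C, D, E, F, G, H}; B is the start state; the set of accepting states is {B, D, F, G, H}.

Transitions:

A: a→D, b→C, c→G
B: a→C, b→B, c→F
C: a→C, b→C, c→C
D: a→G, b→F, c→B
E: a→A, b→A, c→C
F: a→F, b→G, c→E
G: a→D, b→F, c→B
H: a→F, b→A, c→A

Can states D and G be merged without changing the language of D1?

Yes

Reachable states from the start: {A,B,C,D,E,F,G}. Unreachable: {H} — drop them.
Start with accepting vs non-accepting: {B,D,F,G} | {A,C,E}.
On input a, block {B,D,F,G} splits into {D,F,G} and {B}.
Refine {D,F,G} on symbol c: members go to different blocks, giving {D,G} and {F}.
Split {A,C,E} by δ(·,a) → {C,E} and {A}.
On input a, block {C,E} splits into {C} and {E}.
The partition is now stable with 6 blocks: {D,G} | {C} | {B} | {F} | {A} | {E}.
D and G lie in the same block of the stable partition, so they are equivalent — no string distinguishes them.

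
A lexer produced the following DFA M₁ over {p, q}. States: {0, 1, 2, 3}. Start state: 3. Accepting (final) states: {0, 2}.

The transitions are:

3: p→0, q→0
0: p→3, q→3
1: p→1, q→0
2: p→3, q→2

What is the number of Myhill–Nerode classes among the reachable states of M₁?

First remove the unreachable states {1,2}; 2 states remain.
Initial partition by acceptance: {0} | {3}.
The partition is now stable with 2 blocks: {0} | {3}.

2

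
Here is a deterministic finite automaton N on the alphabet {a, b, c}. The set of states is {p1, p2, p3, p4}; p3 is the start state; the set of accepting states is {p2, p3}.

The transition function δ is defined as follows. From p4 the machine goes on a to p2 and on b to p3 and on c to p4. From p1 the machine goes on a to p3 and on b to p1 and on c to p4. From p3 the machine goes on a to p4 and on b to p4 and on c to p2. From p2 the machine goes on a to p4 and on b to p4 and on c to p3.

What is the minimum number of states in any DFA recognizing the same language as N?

States {p1} cannot be reached from the start state, so discard them.
Start with accepting vs non-accepting: {p2,p3} | {p4}.
Stable partition: {p2,p3} | {p4} — 2 equivalence classes.

2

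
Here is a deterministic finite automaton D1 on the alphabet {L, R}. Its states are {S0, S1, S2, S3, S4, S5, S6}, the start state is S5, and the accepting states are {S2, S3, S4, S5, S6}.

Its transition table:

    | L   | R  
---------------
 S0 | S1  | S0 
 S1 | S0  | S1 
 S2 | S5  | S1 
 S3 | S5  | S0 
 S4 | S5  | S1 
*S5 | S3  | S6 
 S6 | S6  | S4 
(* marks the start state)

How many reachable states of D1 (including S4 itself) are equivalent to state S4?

2

Reachable states from the start: {S0,S1,S3,S4,S5,S6}. Unreachable: {S2} — drop them.
Start with accepting vs non-accepting: {S3,S4,S5,S6} | {S0,S1}.
Refine {S3,S4,S5,S6} on symbol R: members go to different blocks, giving {S3,S4} and {S5,S6}.
On input L, block {S5,S6} splits into {S5} and {S6}.
The partition is now stable with 4 blocks: {S3,S4} | {S0,S1} | {S5} | {S6}.
The equivalence class containing S4 is {S3,S4}, of size 2.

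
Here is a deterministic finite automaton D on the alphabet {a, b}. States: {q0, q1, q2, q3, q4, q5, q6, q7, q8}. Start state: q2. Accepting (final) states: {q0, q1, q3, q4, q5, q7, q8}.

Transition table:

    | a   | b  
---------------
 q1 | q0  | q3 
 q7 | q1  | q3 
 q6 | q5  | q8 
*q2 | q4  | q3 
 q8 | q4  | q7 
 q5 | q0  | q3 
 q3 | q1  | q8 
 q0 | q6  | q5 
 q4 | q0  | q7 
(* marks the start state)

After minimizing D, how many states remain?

4

P0 = {q0,q1,q3,q4,q5,q7,q8} | {q2,q6}.
Refine {q0,q1,q3,q4,q5,q7,q8} on symbol a: members go to different blocks, giving {q1,q3,q4,q5,q7,q8} and {q0}.
Refine {q1,q3,q4,q5,q7,q8} on symbol a: members go to different blocks, giving {q1,q4,q5} and {q3,q7,q8}.
No further refinement is possible. Final partition (4 blocks): {q1,q4,q5} | {q2,q6} | {q0} | {q3,q7,q8}.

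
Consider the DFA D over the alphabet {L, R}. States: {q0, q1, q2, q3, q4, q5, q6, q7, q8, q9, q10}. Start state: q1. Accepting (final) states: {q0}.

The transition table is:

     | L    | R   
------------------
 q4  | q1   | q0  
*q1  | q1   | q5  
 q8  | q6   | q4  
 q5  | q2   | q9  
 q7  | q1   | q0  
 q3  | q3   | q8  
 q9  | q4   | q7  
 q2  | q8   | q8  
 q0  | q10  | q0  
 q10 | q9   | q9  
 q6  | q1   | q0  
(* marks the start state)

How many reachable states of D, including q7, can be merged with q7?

3

Reachable states from the start: {q0,q1,q2,q4,q5,q6,q7,q8,q9,q10}. Unreachable: {q3} — drop them.
P0 = {q0} | {q1,q2,q4,q5,q6,q7,q8,q9,q10}.
Split {q1,q2,q4,q5,q6,q7,q8,q9,q10} by δ(·,R) → {q1,q2,q5,q8,q9,q10} and {q4,q6,q7}.
On input L, block {q1,q2,q5,q8,q9,q10} splits into {q1,q2,q5,q10} and {q8,q9}.
Refine {q1,q2,q5,q10} on symbol L: members go to different blocks, giving {q1,q5} and {q2,q10}.
On input L, block {q1,q5} splits into {q1} and {q5}.
No further refinement is possible. Final partition (6 blocks): {q0} | {q1} | {q4,q6,q7} | {q8,q9} | {q2,q10} | {q5}.
State q7 belongs to the block {q4,q6,q7}, which has 3 states.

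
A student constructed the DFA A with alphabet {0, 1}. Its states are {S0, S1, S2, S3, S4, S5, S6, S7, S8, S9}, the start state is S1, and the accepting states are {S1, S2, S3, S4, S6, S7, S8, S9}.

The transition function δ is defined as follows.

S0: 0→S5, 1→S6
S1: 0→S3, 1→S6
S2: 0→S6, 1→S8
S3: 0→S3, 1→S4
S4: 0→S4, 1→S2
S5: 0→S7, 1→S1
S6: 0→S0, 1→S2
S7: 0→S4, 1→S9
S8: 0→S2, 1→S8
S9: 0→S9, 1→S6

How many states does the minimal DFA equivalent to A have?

10

P0 = {S1,S2,S3,S4,S6,S7,S8,S9} | {S0,S5}.
Refine {S1,S2,S3,S4,S6,S7,S8,S9} on symbol 0: members go to different blocks, giving {S1,S2,S3,S4,S7,S8,S9} and {S6}.
Split {S1,S2,S3,S4,S7,S8,S9} by δ(·,0) → {S1,S3,S4,S7,S8,S9} and {S2}.
Split {S1,S3,S4,S7,S8,S9} by δ(·,0) → {S1,S3,S4,S7,S9} and {S8}.
Split {S1,S3,S4,S7,S9} by δ(·,1) → {S1,S9} and {S3,S7} and {S4}.
On input 0, block {S1,S9} splits into {S1} and {S9}.
On input 0, block {S0,S5} splits into {S0} and {S5}.
Refine {S3,S7} on symbol 0: members go to different blocks, giving {S3} and {S7}.
Stable partition: {S1} | {S0} | {S6} | {S2} | {S8} | {S3} | {S4} | {S9} | {S5} | {S7} — 10 equivalence classes.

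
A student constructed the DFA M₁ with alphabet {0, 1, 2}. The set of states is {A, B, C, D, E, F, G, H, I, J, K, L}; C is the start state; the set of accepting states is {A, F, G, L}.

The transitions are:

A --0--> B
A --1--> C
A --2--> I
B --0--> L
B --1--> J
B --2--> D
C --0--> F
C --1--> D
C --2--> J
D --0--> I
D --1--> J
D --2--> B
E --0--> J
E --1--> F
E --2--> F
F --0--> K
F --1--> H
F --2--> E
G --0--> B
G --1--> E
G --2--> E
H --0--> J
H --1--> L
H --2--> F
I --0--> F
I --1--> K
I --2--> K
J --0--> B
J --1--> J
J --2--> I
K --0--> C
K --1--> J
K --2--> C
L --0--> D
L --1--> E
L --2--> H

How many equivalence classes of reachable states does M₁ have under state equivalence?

Reachable states from the start: {B,C,D,E,F,H,I,J,K,L}. Unreachable: {A,G} — drop them.
Initial partition by acceptance: {F,L} | {B,C,D,E,H,I,J,K}.
On input 0, block {B,C,D,E,H,I,J,K} splits into {D,E,H,J,K} and {B,C,I}.
Refine {D,E,H,J,K} on symbol 0: members go to different blocks, giving {D,J,K} and {E,H}.
The partition is now stable with 4 blocks: {F,L} | {D,J,K} | {B,C,I} | {E,H}.

4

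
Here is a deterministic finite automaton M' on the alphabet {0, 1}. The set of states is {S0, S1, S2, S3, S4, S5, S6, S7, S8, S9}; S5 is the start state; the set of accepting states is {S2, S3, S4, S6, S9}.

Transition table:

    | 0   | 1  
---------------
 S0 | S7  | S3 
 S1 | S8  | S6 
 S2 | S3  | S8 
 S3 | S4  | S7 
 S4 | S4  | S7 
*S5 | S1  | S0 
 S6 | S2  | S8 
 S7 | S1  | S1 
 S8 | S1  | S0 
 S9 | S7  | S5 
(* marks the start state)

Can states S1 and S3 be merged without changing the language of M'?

First remove the unreachable states {S9}; 9 states remain.
Start with accepting vs non-accepting: {S2,S3,S4,S6} | {S0,S1,S5,S7,S8}.
Split {S0,S1,S5,S7,S8} by δ(·,1) → {S5,S7,S8} and {S0,S1}.
No further refinement is possible. Final partition (3 blocks): {S2,S3,S4,S6} | {S5,S7,S8} | {S0,S1}.
S1 and S3 end up in different blocks, so they are distinguishable. For instance, the string 'ε' is accepted from only S3.

No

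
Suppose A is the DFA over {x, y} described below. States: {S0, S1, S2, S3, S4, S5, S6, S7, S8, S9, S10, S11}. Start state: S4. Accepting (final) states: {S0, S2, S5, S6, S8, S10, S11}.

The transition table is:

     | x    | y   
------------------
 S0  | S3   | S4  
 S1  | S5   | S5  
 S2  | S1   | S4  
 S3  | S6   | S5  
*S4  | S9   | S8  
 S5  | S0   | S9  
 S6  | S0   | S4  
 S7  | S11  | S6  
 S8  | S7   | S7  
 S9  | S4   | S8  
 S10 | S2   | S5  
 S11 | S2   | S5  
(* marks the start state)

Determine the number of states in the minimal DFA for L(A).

Reachable states from the start: {S0,S1,S2,S3,S4,S5,S6,S7,S8,S9,S11}. Unreachable: {S10} — drop them.
Start with accepting vs non-accepting: {S0,S2,S5,S6,S8,S11} | {S1,S3,S4,S7,S9}.
Refine {S0,S2,S5,S6,S8,S11} on symbol x: members go to different blocks, giving {S0,S2,S8} and {S5,S6,S11}.
On input x, block {S1,S3,S4,S7,S9} splits into {S1,S3,S7} and {S4,S9}.
Refine {S0,S2,S8} on symbol y: members go to different blocks, giving {S0,S2} and {S8}.
On input y, block {S5,S6,S11} splits into {S5,S6} and {S11}.
Split {S1,S3,S7} by δ(·,x) → {S1,S3} and {S7}.
No further refinement is possible. Final partition (7 blocks): {S0,S2} | {S1,S3} | {S5,S6} | {S4,S9} | {S8} | {S11} | {S7}.

7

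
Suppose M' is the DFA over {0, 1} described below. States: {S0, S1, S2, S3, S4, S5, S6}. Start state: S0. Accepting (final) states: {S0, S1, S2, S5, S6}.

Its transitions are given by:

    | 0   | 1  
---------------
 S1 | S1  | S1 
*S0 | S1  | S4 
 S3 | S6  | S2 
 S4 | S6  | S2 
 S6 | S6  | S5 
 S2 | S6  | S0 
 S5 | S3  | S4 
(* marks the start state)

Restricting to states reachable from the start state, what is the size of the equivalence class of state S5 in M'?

P0 = {S0,S1,S2,S5,S6} | {S3,S4}.
On input 0, block {S0,S1,S2,S5,S6} splits into {S0,S1,S2,S6} and {S5}.
On input 1, block {S0,S1,S2,S6} splits into {S1,S2} and {S0} and {S6}.
Split {S1,S2} by δ(·,0) → {S1} and {S2}.
Stable partition: {S1} | {S3,S4} | {S5} | {S0} | {S6} | {S2} — 6 equivalence classes.
The equivalence class containing S5 is {S5}, of size 1.

1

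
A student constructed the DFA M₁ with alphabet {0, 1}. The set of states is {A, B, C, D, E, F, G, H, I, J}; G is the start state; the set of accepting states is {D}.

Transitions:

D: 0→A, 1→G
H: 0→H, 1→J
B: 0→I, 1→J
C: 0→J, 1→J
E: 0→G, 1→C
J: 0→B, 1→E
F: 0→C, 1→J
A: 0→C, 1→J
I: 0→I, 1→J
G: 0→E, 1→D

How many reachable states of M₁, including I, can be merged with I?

2

Reachable states from the start: {A,B,C,D,E,G,I,J}. Unreachable: {F,H} — drop them.
Initial partition by acceptance: {D} | {A,B,C,E,G,I,J}.
Split {A,B,C,E,G,I,J} by δ(·,1) → {A,B,C,E,I,J} and {G}.
On input 0, block {A,B,C,E,I,J} splits into {A,B,C,I,J} and {E}.
Split {A,B,C,I,J} by δ(·,1) → {A,B,C,I} and {J}.
On input 0, block {A,B,C,I} splits into {A,B,I} and {C}.
On input 0, block {A,B,I} splits into {B,I} and {A}.
The partition is now stable with 7 blocks: {D} | {B,I} | {G} | {E} | {J} | {C} | {A}.
State I belongs to the block {B,I}, which has 2 states.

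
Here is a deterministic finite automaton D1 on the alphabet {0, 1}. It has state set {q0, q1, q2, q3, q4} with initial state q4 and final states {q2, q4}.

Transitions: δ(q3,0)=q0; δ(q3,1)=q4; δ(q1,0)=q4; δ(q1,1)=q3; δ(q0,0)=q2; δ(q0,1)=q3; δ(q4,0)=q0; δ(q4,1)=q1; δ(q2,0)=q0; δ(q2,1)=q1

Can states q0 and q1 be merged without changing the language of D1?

Every state is reachable, so we keep all 5.
Start with accepting vs non-accepting: {q2,q4} | {q0,q1,q3}.
On input 0, block {q0,q1,q3} splits into {q0,q1} and {q3}.
No further refinement is possible. Final partition (3 blocks): {q2,q4} | {q0,q1} | {q3}.
q0 and q1 lie in the same block of the stable partition, so they are equivalent — no string distinguishes them.

Yes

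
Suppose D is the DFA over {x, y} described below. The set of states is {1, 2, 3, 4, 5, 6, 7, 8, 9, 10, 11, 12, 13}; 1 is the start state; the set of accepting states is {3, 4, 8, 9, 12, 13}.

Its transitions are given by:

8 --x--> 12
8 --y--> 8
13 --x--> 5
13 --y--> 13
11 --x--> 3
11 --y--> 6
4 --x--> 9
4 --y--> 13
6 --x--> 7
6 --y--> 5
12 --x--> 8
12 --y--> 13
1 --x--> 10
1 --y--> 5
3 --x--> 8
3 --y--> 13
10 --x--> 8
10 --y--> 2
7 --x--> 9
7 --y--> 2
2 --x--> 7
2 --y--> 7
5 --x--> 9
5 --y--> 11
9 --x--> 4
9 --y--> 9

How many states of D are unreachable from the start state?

0

Every one of the 13 states is reachable from 1.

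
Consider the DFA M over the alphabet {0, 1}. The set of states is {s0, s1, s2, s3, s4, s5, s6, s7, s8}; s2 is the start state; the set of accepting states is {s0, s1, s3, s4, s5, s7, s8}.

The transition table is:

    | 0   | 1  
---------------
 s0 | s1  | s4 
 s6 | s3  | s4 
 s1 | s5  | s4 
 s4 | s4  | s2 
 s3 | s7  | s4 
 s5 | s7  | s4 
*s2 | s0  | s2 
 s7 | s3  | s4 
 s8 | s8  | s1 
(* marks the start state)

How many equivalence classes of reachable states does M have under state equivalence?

3

States {s6,s8} cannot be reached from the start state, so discard them.
P0 = {s0,s1,s3,s4,s5,s7} | {s2}.
Split {s0,s1,s3,s4,s5,s7} by δ(·,1) → {s0,s1,s3,s5,s7} and {s4}.
No further refinement is possible. Final partition (3 blocks): {s0,s1,s3,s5,s7} | {s2} | {s4}.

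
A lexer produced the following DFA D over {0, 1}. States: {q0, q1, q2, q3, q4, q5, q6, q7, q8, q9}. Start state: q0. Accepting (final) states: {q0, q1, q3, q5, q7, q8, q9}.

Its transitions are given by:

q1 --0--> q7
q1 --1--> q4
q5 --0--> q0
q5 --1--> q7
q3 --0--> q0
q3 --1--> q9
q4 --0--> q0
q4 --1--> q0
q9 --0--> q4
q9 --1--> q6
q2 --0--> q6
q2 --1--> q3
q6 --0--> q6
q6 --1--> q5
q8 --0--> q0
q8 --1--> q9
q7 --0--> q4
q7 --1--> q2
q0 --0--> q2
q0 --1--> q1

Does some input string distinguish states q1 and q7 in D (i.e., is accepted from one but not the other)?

Yes

First remove the unreachable states {q8}; 9 states remain.
P0 = {q0,q1,q3,q5,q7,q9} | {q2,q4,q6}.
Refine {q0,q1,q3,q5,q7,q9} on symbol 0: members go to different blocks, giving {q0,q7,q9} and {q1,q3,q5}.
Split {q0,q7,q9} by δ(·,1) → {q7,q9} and {q0}.
Refine {q2,q4,q6} on symbol 0: members go to different blocks, giving {q2,q6} and {q4}.
Split {q1,q3,q5} by δ(·,0) → {q3,q5} and {q1}.
No further refinement is possible. Final partition (6 blocks): {q7,q9} | {q2,q6} | {q3,q5} | {q0} | {q4} | {q1}.
q1 and q7 end up in different blocks, so they are distinguishable. For instance, the string '0' is accepted from only q1.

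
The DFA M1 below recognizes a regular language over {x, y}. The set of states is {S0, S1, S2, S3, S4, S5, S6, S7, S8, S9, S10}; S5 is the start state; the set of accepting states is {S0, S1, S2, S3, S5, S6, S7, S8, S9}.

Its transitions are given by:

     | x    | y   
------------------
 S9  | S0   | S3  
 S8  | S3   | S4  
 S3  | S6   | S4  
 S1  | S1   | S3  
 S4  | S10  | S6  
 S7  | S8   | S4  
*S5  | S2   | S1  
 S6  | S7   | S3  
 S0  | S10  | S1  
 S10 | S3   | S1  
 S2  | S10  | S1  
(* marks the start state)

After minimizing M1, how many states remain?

States {S0,S9} cannot be reached from the start state, so discard them.
P0 = {S1,S2,S3,S5,S6,S7,S8} | {S4,S10}.
Refine {S1,S2,S3,S5,S6,S7,S8} on symbol x: members go to different blocks, giving {S1,S3,S5,S6,S7,S8} and {S2}.
Refine {S1,S3,S5,S6,S7,S8} on symbol x: members go to different blocks, giving {S1,S3,S6,S7,S8} and {S5}.
On input y, block {S1,S3,S6,S7,S8} splits into {S3,S7,S8} and {S1,S6}.
Split {S3,S7,S8} by δ(·,x) → {S7,S8} and {S3}.
Split {S7,S8} by δ(·,x) → {S7} and {S8}.
Split {S4,S10} by δ(·,x) → {S4} and {S10}.
Refine {S1,S6} on symbol x: members go to different blocks, giving {S1} and {S6}.
The partition is now stable with 9 blocks: {S7} | {S4} | {S2} | {S5} | {S1} | {S3} | {S8} | {S10} | {S6}.

9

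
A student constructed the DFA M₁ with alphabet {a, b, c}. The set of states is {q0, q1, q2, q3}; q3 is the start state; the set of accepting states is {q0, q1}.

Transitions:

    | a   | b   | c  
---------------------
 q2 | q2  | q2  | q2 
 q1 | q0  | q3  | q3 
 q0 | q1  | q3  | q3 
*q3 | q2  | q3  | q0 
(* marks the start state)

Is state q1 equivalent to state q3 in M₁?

Every state is reachable, so we keep all 4.
Start with accepting vs non-accepting: {q0,q1} | {q2,q3}.
Refine {q2,q3} on symbol c: members go to different blocks, giving {q2} and {q3}.
Stable partition: {q0,q1} | {q2} | {q3} — 3 equivalence classes.
q1 and q3 end up in different blocks, so they are distinguishable. For instance, the string 'ε' is accepted from only q1.

No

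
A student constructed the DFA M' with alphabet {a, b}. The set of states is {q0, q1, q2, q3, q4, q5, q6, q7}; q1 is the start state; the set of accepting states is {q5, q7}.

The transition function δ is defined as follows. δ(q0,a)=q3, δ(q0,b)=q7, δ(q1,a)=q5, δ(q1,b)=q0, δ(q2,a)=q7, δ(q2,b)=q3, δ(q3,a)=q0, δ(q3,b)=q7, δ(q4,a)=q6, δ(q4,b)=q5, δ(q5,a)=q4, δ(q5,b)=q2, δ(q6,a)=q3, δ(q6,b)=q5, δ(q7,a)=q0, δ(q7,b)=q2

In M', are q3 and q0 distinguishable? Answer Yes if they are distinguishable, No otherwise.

Start with accepting vs non-accepting: {q5,q7} | {q0,q1,q2,q3,q4,q6}.
On input a, block {q0,q1,q2,q3,q4,q6} splits into {q0,q3,q4,q6} and {q1,q2}.
Stable partition: {q5,q7} | {q0,q3,q4,q6} | {q1,q2} — 3 equivalence classes.
q3 and q0 lie in the same block of the stable partition, so they are equivalent — no string distinguishes them.

No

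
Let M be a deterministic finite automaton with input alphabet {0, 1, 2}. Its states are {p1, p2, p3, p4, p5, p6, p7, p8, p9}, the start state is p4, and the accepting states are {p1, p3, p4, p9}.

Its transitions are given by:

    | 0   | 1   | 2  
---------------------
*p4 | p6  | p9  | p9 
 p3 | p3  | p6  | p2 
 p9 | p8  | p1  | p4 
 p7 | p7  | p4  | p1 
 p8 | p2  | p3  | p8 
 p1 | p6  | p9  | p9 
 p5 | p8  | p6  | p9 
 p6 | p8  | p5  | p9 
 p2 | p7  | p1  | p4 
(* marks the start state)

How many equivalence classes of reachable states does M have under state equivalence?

All states are reachable from the start state.
Initial partition by acceptance: {p1,p3,p4,p9} | {p2,p5,p6,p7,p8}.
Split {p1,p3,p4,p9} by δ(·,0) → {p1,p4,p9} and {p3}.
Refine {p2,p5,p6,p7,p8} on symbol 1: members go to different blocks, giving {p2,p7} and {p5,p6} and {p8}.
On input 0, block {p1,p4,p9} splits into {p1,p4} and {p9}.
The partition is now stable with 6 blocks: {p1,p4} | {p2,p7} | {p3} | {p5,p6} | {p8} | {p9}.

6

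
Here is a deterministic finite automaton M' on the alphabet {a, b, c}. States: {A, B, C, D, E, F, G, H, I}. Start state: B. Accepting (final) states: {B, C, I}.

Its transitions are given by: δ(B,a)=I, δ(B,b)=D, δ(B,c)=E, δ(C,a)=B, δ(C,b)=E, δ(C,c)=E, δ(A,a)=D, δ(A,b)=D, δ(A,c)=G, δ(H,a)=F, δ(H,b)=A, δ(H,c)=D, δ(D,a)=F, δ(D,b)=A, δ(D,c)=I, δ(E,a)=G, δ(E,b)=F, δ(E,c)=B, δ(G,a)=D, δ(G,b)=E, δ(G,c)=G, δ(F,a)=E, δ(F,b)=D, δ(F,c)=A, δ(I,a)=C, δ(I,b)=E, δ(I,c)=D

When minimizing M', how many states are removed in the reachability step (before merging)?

1

BFS from B reaches {A, B, C, D, E, F, G, I}; the 1 state(s) H are never visited.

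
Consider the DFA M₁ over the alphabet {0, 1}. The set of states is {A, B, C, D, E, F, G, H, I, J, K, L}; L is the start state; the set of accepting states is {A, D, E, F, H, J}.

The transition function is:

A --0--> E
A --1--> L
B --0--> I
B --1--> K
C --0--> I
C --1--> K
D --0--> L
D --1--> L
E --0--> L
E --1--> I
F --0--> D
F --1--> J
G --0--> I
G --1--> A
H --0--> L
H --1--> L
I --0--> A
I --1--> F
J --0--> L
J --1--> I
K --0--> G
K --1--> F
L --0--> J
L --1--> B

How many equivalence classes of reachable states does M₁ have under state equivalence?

First remove the unreachable states {C,H}; 10 states remain.
P0 = {A,D,E,F,J} | {B,G,I,K,L}.
Refine {A,D,E,F,J} on symbol 0: members go to different blocks, giving {D,E,J} and {A,F}.
Refine {B,G,I,K,L} on symbol 0: members go to different blocks, giving {B,G,K} and {I} and {L}.
On input 1, block {D,E,J} splits into {E,J} and {D}.
Refine {B,G,K} on symbol 0: members go to different blocks, giving {B,G} and {K}.
On input 1, block {B,G} splits into {B} and {G}.
On input 0, block {A,F} splits into {A} and {F}.
Stable partition: {E,J} | {B} | {A} | {I} | {L} | {D} | {K} | {G} | {F} — 9 equivalence classes.

9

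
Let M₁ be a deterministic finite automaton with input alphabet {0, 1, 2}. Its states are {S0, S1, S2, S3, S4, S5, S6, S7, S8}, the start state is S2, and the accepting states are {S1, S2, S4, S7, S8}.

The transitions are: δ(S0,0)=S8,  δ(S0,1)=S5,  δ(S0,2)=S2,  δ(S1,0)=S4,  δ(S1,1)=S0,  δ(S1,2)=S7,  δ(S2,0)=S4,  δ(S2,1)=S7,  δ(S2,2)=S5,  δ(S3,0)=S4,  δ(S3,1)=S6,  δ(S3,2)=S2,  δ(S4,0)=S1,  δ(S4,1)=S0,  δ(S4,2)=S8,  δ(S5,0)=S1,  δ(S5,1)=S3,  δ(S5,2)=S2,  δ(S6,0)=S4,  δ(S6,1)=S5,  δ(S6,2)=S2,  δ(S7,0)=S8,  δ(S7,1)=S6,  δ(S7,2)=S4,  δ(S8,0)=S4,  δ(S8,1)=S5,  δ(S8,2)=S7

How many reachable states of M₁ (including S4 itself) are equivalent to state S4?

4

Every state is reachable, so we keep all 9.
Initial partition by acceptance: {S1,S2,S4,S7,S8} | {S0,S3,S5,S6}.
Split {S1,S2,S4,S7,S8} by δ(·,1) → {S1,S4,S7,S8} and {S2}.
The partition is now stable with 3 blocks: {S1,S4,S7,S8} | {S0,S3,S5,S6} | {S2}.
State S4 belongs to the block {S1,S4,S7,S8}, which has 4 states.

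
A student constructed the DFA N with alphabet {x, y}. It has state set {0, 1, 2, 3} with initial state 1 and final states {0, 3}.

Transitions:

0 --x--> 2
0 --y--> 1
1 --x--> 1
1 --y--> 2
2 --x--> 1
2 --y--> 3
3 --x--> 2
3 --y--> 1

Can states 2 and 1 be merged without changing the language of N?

Reachable states from the start: {1,2,3}. Unreachable: {0} — drop them.
Initial partition by acceptance: {3} | {1,2}.
On input y, block {1,2} splits into {1} and {2}.
No further refinement is possible. Final partition (3 blocks): {3} | {1} | {2}.
2 and 1 end up in different blocks, so they are distinguishable. For instance, the string 'y' is accepted from only 2.

No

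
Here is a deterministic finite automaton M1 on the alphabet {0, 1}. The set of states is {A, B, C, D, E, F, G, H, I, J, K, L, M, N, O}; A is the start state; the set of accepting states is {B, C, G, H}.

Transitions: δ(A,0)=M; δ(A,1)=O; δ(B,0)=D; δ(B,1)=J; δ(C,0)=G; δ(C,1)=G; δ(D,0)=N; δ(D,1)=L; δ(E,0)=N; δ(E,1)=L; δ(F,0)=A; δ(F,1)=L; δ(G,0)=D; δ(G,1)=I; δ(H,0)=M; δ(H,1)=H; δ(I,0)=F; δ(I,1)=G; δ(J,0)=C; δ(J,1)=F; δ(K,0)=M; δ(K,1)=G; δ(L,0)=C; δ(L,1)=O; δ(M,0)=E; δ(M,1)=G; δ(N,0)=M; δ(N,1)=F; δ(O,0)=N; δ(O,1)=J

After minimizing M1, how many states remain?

6

Reachable states from the start: {A,C,D,E,F,G,I,J,L,M,N,O}. Unreachable: {B,H,K} — drop them.
Start with accepting vs non-accepting: {C,G} | {A,D,E,F,I,J,L,M,N,O}.
Split {C,G} by δ(·,0) → {C} and {G}.
Refine {A,D,E,F,I,J,L,M,N,O} on symbol 0: members go to different blocks, giving {A,D,E,F,I,M,N,O} and {J,L}.
Refine {A,D,E,F,I,M,N,O} on symbol 1: members go to different blocks, giving {D,E,F,O} and {A,N} and {I,M}.
The partition is now stable with 6 blocks: {C} | {D,E,F,O} | {G} | {J,L} | {A,N} | {I,M}.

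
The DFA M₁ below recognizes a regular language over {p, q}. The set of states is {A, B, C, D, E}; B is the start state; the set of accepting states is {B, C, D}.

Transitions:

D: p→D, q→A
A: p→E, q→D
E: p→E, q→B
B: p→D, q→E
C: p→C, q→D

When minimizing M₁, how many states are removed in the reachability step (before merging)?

No path from B leads to C; the other 4 states are all reachable.

1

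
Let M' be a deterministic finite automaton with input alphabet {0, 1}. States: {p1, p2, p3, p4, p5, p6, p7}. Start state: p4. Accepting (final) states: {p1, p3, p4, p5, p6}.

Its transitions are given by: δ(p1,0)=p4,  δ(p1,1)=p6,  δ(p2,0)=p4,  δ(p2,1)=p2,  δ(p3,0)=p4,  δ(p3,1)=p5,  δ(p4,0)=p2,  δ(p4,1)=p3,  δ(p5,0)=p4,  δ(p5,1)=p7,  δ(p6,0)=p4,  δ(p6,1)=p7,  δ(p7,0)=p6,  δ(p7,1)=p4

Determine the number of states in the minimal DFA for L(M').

5

States {p1} cannot be reached from the start state, so discard them.
Start with accepting vs non-accepting: {p3,p4,p5,p6} | {p2,p7}.
On input 0, block {p3,p4,p5,p6} splits into {p3,p5,p6} and {p4}.
Refine {p3,p5,p6} on symbol 1: members go to different blocks, giving {p5,p6} and {p3}.
On input 0, block {p2,p7} splits into {p2} and {p7}.
Stable partition: {p5,p6} | {p2} | {p4} | {p3} | {p7} — 5 equivalence classes.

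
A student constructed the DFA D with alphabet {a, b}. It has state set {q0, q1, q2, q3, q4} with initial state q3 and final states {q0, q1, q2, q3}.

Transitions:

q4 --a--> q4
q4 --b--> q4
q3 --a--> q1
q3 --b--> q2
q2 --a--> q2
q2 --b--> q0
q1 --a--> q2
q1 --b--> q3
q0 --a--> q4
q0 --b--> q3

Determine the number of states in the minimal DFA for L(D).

5

Every state is reachable, so we keep all 5.
Initial partition by acceptance: {q0,q1,q2,q3} | {q4}.
Split {q0,q1,q2,q3} by δ(·,a) → {q1,q2,q3} and {q0}.
Split {q1,q2,q3} by δ(·,b) → {q1,q3} and {q2}.
Split {q1,q3} by δ(·,a) → {q1} and {q3}.
No further refinement is possible. Final partition (5 blocks): {q1} | {q4} | {q0} | {q2} | {q3}.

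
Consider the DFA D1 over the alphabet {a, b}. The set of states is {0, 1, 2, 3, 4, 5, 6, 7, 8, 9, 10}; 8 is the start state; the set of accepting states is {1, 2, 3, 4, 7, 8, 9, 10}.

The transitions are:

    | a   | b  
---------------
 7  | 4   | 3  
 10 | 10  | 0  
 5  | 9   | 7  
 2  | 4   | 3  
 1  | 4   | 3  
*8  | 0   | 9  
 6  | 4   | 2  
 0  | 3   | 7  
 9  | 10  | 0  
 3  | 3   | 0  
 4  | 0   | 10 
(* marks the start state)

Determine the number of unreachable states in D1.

4

Starting at 8 and following transitions, the reachable set is {0, 3, 4, 7, 8, 9, 10}. That leaves 1, 2, 5, 6 unreachable — 4 in total.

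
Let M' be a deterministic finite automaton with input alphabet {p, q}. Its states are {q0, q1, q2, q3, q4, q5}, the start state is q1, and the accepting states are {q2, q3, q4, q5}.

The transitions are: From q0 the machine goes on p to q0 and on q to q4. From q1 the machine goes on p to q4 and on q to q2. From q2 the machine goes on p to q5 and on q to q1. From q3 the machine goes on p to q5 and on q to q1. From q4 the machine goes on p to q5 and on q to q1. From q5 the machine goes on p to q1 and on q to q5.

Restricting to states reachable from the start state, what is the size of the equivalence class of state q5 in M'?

First remove the unreachable states {q0,q3}; 4 states remain.
P0 = {q2,q4,q5} | {q1}.
On input p, block {q2,q4,q5} splits into {q2,q4} and {q5}.
Stable partition: {q2,q4} | {q1} | {q5} — 3 equivalence classes.
State q5 belongs to the block {q5}, which has 1 states.

1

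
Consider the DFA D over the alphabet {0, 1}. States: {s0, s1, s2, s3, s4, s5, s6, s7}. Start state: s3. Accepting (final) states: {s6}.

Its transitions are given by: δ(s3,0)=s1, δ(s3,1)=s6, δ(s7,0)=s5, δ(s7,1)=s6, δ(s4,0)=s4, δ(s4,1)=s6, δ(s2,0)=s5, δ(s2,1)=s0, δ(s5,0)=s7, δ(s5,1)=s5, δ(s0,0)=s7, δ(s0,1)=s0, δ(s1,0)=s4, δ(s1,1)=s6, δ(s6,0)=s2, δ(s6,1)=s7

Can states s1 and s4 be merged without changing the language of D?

All states are reachable from the start state.
P0 = {s6} | {s0,s1,s2,s3,s4,s5,s7}.
Refine {s0,s1,s2,s3,s4,s5,s7} on symbol 1: members go to different blocks, giving {s1,s3,s4,s7} and {s0,s2,s5}.
On input 0, block {s1,s3,s4,s7} splits into {s1,s3,s4} and {s7}.
Split {s0,s2,s5} by δ(·,0) → {s0,s5} and {s2}.
The partition is now stable with 5 blocks: {s6} | {s1,s3,s4} | {s0,s5} | {s7} | {s2}.
s1 and s4 lie in the same block of the stable partition, so they are equivalent — no string distinguishes them.

Yes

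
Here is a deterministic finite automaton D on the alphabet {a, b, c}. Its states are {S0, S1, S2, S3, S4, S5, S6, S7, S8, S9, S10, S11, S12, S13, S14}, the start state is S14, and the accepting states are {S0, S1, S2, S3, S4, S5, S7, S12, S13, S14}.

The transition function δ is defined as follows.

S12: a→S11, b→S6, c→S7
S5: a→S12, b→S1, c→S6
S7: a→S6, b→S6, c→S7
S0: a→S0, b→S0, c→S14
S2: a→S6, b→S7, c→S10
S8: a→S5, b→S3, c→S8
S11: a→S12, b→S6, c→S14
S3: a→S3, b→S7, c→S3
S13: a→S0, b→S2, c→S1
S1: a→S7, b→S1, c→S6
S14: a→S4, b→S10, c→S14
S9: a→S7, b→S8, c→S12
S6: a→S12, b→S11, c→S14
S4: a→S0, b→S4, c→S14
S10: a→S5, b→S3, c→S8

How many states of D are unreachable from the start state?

No path from S14 leads to S2, S9, S13; the other 12 states are all reachable.

3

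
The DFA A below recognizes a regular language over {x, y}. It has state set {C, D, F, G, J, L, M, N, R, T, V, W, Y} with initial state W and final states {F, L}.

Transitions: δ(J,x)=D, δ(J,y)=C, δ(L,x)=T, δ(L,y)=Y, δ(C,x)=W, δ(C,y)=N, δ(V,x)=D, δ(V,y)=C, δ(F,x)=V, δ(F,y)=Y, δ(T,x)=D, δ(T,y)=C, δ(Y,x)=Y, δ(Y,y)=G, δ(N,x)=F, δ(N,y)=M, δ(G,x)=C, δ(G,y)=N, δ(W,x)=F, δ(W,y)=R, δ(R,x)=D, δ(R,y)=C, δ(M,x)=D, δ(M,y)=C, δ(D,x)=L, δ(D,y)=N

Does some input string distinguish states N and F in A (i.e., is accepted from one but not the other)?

Yes

First remove the unreachable states {J}; 12 states remain.
P0 = {F,L} | {C,D,G,M,N,R,T,V,W,Y}.
Refine {C,D,G,M,N,R,T,V,W,Y} on symbol x: members go to different blocks, giving {C,G,M,R,T,V,Y} and {D,N,W}.
On input x, block {C,G,M,R,T,V,Y} splits into {C,M,R,T,V} and {G,Y}.
Refine {C,M,R,T,V} on symbol y: members go to different blocks, giving {M,R,T,V} and {C}.
Split {D,N,W} by δ(·,y) → {N,W} and {D}.
Refine {G,Y} on symbol x: members go to different blocks, giving {G} and {Y}.
Stable partition: {F,L} | {M,R,T,V} | {N,W} | {G} | {C} | {D} | {Y} — 7 equivalence classes.
N and F end up in different blocks, so they are distinguishable. For instance, the string 'ε' is accepted from only F.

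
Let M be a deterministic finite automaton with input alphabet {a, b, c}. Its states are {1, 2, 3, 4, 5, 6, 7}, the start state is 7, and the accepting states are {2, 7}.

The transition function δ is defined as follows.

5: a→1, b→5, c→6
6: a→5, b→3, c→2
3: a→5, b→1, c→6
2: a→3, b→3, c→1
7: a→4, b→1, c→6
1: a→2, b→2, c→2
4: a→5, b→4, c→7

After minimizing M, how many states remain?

Every state is reachable, so we keep all 7.
Initial partition by acceptance: {2,7} | {1,3,4,5,6}.
Refine {1,3,4,5,6} on symbol a: members go to different blocks, giving {3,4,5,6} and {1}.
Split {2,7} by δ(·,b) → {2} and {7}.
Split {3,4,5,6} by δ(·,a) → {3,4,6} and {5}.
On input b, block {3,4,6} splits into {4,6} and {3}.
Refine {4,6} on symbol b: members go to different blocks, giving {4} and {6}.
The partition is now stable with 7 blocks: {2} | {4} | {1} | {7} | {5} | {3} | {6}.

7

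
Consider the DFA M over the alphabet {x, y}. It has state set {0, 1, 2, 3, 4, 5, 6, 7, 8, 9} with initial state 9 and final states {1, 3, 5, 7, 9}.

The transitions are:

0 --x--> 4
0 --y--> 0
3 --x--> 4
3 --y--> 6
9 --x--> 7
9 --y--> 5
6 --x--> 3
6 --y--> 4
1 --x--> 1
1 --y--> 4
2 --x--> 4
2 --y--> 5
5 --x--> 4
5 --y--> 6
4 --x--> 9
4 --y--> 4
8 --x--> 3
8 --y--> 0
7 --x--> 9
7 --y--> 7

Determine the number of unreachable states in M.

No path from 9 leads to 0, 1, 2, 8; the other 6 states are all reachable.

4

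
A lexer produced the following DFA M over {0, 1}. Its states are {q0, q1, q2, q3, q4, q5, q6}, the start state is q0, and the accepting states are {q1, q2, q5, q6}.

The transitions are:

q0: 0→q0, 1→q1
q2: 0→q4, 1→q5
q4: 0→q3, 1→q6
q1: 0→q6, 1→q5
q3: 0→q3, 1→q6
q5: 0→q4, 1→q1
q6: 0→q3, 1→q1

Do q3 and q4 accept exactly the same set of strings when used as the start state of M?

Yes

Reachable states from the start: {q0,q1,q3,q4,q5,q6}. Unreachable: {q2} — drop them.
Initial partition by acceptance: {q1,q5,q6} | {q0,q3,q4}.
Split {q1,q5,q6} by δ(·,0) → {q5,q6} and {q1}.
On input 1, block {q0,q3,q4} splits into {q3,q4} and {q0}.
No further refinement is possible. Final partition (4 blocks): {q5,q6} | {q3,q4} | {q1} | {q0}.
q3 and q4 lie in the same block of the stable partition, so they are equivalent — no string distinguishes them.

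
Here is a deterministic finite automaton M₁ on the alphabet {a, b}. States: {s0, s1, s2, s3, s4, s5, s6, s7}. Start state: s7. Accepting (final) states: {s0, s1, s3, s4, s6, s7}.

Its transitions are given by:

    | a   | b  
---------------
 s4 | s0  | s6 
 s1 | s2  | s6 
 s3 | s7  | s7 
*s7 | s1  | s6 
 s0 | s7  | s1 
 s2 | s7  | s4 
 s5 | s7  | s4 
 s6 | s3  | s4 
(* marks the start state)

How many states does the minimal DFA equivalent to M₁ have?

7

First remove the unreachable states {s5}; 7 states remain.
Start with accepting vs non-accepting: {s0,s1,s3,s4,s6,s7} | {s2}.
On input a, block {s0,s1,s3,s4,s6,s7} splits into {s0,s3,s4,s6,s7} and {s1}.
Split {s0,s3,s4,s6,s7} by δ(·,a) → {s0,s3,s4,s6} and {s7}.
Split {s0,s3,s4,s6} by δ(·,a) → {s0,s3} and {s4,s6}.
Refine {s0,s3} on symbol b: members go to different blocks, giving {s0} and {s3}.
On input a, block {s4,s6} splits into {s4} and {s6}.
The partition is now stable with 7 blocks: {s0} | {s2} | {s1} | {s7} | {s4} | {s3} | {s6}.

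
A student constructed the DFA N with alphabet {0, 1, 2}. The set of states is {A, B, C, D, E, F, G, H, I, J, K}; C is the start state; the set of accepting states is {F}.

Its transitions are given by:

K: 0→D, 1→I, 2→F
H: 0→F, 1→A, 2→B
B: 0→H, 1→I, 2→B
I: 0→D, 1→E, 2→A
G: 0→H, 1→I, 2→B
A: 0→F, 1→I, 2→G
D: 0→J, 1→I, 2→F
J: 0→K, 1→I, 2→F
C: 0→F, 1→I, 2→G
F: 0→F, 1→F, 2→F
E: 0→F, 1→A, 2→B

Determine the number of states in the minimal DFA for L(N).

Initial partition by acceptance: {F} | {A,B,C,D,E,G,H,I,J,K}.
Refine {A,B,C,D,E,G,H,I,J,K} on symbol 0: members go to different blocks, giving {B,D,G,I,J,K} and {A,C,E,H}.
Split {B,D,G,I,J,K} by δ(·,0) → {D,I,J,K} and {B,G}.
Split {D,I,J,K} by δ(·,1) → {D,J,K} and {I}.
Refine {A,C,E,H} on symbol 1: members go to different blocks, giving {A,C} and {E,H}.
No further refinement is possible. Final partition (6 blocks): {F} | {D,J,K} | {A,C} | {B,G} | {I} | {E,H}.

6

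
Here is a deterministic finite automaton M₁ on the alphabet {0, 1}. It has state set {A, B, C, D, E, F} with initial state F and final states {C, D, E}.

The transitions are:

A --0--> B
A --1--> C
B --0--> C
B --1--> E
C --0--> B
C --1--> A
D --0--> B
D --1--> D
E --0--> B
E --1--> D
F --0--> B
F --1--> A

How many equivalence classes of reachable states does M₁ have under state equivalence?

5

All states are reachable from the start state.
Start with accepting vs non-accepting: {C,D,E} | {A,B,F}.
Split {C,D,E} by δ(·,1) → {D,E} and {C}.
Split {A,B,F} by δ(·,0) → {A,F} and {B}.
Split {A,F} by δ(·,1) → {A} and {F}.
No further refinement is possible. Final partition (5 blocks): {D,E} | {A} | {C} | {B} | {F}.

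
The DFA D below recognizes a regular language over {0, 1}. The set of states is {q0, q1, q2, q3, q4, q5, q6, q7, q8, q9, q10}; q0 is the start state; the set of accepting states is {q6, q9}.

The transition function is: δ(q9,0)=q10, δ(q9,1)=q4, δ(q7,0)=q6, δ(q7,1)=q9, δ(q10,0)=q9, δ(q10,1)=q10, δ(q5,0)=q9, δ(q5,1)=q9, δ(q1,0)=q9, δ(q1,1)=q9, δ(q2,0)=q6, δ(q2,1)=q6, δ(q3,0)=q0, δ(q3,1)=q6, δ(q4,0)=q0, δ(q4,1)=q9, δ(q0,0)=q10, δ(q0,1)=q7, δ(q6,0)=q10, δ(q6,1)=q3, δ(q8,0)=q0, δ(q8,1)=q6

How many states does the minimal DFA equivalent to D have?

5

States {q1,q2,q5,q8} cannot be reached from the start state, so discard them.
P0 = {q6,q9} | {q0,q3,q4,q7,q10}.
Split {q0,q3,q4,q7,q10} by δ(·,0) → {q0,q3,q4} and {q7,q10}.
On input 0, block {q0,q3,q4} splits into {q3,q4} and {q0}.
On input 1, block {q7,q10} splits into {q7} and {q10}.
Stable partition: {q6,q9} | {q3,q4} | {q7} | {q0} | {q10} — 5 equivalence classes.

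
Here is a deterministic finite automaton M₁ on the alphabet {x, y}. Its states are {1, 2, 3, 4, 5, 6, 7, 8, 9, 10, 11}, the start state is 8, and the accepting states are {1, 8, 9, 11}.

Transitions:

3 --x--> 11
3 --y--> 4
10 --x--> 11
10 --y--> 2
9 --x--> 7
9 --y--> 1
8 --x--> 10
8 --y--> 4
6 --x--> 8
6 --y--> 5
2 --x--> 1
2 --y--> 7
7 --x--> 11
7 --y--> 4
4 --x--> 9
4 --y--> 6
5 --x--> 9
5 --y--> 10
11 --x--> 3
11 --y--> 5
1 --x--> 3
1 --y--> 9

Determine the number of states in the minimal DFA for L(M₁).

4

P0 = {1,8,9,11} | {2,3,4,5,6,7,10}.
Refine {1,8,9,11} on symbol y: members go to different blocks, giving {1,9} and {8,11}.
On input x, block {2,3,4,5,6,7,10} splits into {3,6,7,10} and {2,4,5}.
The partition is now stable with 4 blocks: {1,9} | {3,6,7,10} | {8,11} | {2,4,5}.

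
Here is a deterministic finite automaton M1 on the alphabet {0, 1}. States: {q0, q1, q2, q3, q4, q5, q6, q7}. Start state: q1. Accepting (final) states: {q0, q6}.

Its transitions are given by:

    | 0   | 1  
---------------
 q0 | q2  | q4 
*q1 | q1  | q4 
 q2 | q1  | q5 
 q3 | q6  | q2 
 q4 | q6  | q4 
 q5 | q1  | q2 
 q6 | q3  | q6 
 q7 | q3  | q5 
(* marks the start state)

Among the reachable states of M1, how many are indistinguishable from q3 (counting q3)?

1

Reachable states from the start: {q1,q2,q3,q4,q5,q6}. Unreachable: {q0,q7} — drop them.
Initial partition by acceptance: {q6} | {q1,q2,q3,q4,q5}.
On input 0, block {q1,q2,q3,q4,q5} splits into {q1,q2,q5} and {q3,q4}.
Refine {q1,q2,q5} on symbol 1: members go to different blocks, giving {q2,q5} and {q1}.
Split {q3,q4} by δ(·,1) → {q3} and {q4}.
Stable partition: {q6} | {q2,q5} | {q3} | {q1} | {q4} — 5 equivalence classes.
State q3 belongs to the block {q3}, which has 1 states.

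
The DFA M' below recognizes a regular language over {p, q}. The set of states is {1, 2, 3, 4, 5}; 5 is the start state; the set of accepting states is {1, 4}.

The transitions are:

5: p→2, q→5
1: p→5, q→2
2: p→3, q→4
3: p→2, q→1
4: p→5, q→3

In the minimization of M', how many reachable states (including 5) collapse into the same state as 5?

All states are reachable from the start state.
Start with accepting vs non-accepting: {1,4} | {2,3,5}.
On input q, block {2,3,5} splits into {2,3} and {5}.
No further refinement is possible. Final partition (3 blocks): {1,4} | {2,3} | {5}.
State 5 belongs to the block {5}, which has 1 states.

1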